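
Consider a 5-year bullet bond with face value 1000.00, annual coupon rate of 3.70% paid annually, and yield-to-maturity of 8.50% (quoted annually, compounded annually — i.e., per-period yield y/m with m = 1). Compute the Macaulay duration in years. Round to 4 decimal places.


Answer: Macaulay duration = 4.6111 years

Derivation:
Coupon per period c = face * coupon_rate / m = 37.000000
Periods per year m = 1; per-period yield y/m = 0.085000
Number of cashflows N = 5
Cashflows (t years, CF_t, discount factor 1/(1+y/m)^(m*t), PV):
  t = 1.0000: CF_t = 37.000000, DF = 0.921659, PV = 34.101382
  t = 2.0000: CF_t = 37.000000, DF = 0.849455, PV = 31.429846
  t = 3.0000: CF_t = 37.000000, DF = 0.782908, PV = 28.967600
  t = 4.0000: CF_t = 37.000000, DF = 0.721574, PV = 26.698249
  t = 5.0000: CF_t = 1037.000000, DF = 0.665045, PV = 689.652104
Price P = sum_t PV_t = 810.849180
Macaulay numerator sum_t t * PV_t:
  t * PV_t at t = 1.0000: 34.101382
  t * PV_t at t = 2.0000: 62.859691
  t * PV_t at t = 3.0000: 86.902799
  t * PV_t at t = 4.0000: 106.792994
  t * PV_t at t = 5.0000: 3448.260520
Macaulay duration D = (sum_t t * PV_t) / P = 3738.917386 / 810.849180 = 4.611113


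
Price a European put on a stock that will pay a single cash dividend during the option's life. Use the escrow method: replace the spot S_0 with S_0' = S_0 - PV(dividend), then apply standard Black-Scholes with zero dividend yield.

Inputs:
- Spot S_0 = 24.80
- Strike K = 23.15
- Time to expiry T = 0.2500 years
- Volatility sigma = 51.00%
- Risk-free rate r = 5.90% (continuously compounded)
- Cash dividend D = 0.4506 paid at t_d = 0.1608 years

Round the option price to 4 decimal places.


PV(D) = D * exp(-r * t_d) = 0.4506 * 0.99055766 = 0.44634528
S_0' = S_0 - PV(D) = 24.8000 - 0.44634528 = 24.35365472
d1 = (ln(S_0'/K) + (r + sigma^2/2)*T) / (sigma*sqrt(T)) = 0.38411627
d2 = d1 - sigma*sqrt(T) = 0.12911627
exp(-rT) = 0.98535825
N(-d1) = 0.35044614; N(-d2) = 0.44863282
P = K * exp(-rT) * N(-d2) - S_0' * N(-d1) = 23.1500 * 0.98535825 * 0.44863282 - 24.35365472 * 0.35044614 = 1.6991

Answer: Price = 1.6991


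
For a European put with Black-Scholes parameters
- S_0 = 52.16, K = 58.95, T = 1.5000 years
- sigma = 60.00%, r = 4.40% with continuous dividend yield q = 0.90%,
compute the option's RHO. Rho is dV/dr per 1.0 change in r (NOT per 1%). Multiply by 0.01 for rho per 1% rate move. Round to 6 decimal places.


d1 = 0.2723373868; d2 = -0.4625095361
phi(d1) = 0.3844189293; exp(-qT) = 0.9865907163; exp(-rT) = 0.9361308643
N(-d2) = 0.6781420173
Rho = -K*T*exp(-rT)*N(-d2) = -58.9500 * 1.5000 * 0.9361308643 * 0.6781420173 = -56.134814

Answer: Rho = -56.134814


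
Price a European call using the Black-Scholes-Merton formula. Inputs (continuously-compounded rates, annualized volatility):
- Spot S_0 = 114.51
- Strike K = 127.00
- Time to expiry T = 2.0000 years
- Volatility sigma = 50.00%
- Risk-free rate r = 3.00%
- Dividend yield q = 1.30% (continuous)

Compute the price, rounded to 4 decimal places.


d1 = (ln(S/K) + (r - q + 0.5*sigma^2) * T) / (sigma * sqrt(T)) = 0.25523029
d2 = d1 - sigma * sqrt(T) = -0.45187649
exp(-rT) = 0.94176453; exp(-qT) = 0.97433509
C = S_0 * exp(-qT) * N(d1) - K * exp(-rT) * N(d2)
N(d1) = 0.60072738; N(d2) = 0.32567898
C = 114.5100 * 0.97433509 * 0.60072738 - 127.0000 * 0.94176453 * 0.32567898 = 28.0713

Answer: Price = 28.0713


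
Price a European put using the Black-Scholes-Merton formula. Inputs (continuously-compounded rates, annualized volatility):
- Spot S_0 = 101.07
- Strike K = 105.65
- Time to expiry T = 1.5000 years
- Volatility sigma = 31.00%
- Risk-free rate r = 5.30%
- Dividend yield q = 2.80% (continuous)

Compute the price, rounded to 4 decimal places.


Answer: Price = 14.9752

Derivation:
d1 = (ln(S/K) + (r - q + 0.5*sigma^2) * T) / (sigma * sqrt(T)) = 0.17187675
d2 = d1 - sigma * sqrt(T) = -0.20779416
exp(-rT) = 0.92357802; exp(-qT) = 0.95886978
P = K * exp(-rT) * N(-d2) - S_0 * exp(-qT) * N(-d1)
N(-d1) = 0.43176721; N(-d2) = 0.58230515
P = 105.6500 * 0.92357802 * 0.58230515 - 101.0700 * 0.95886978 * 0.43176721 = 14.9752


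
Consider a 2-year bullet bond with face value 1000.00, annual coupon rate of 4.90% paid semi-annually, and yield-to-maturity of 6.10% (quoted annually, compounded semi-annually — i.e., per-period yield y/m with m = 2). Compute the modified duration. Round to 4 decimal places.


Coupon per period c = face * coupon_rate / m = 24.500000
Periods per year m = 2; per-period yield y/m = 0.030500
Number of cashflows N = 4
Cashflows (t years, CF_t, discount factor 1/(1+y/m)^(m*t), PV):
  t = 0.5000: CF_t = 24.500000, DF = 0.970403, PV = 23.774867
  t = 1.0000: CF_t = 24.500000, DF = 0.941681, PV = 23.071195
  t = 1.5000: CF_t = 24.500000, DF = 0.913810, PV = 22.388350
  t = 2.0000: CF_t = 1024.500000, DF = 0.886764, PV = 908.489638
Price P = sum_t PV_t = 977.724050
First compute Macaulay numerator sum_t t * PV_t:
  t * PV_t at t = 0.5000: 11.887433
  t * PV_t at t = 1.0000: 23.071195
  t * PV_t at t = 1.5000: 33.582526
  t * PV_t at t = 2.0000: 1816.979276
Macaulay duration D = 1885.520430 / 977.724050 = 1.928479
Modified duration = D / (1 + y/m) = 1.928479 / (1 + 0.030500) = 1.871401

Answer: Modified duration = 1.8714


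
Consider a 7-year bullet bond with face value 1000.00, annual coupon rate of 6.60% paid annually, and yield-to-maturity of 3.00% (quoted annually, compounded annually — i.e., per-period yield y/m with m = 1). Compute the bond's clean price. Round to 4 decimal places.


Coupon per period c = face * coupon_rate / m = 66.000000
Periods per year m = 1; per-period yield y/m = 0.030000
Number of cashflows N = 7
Cashflows (t years, CF_t, discount factor 1/(1+y/m)^(m*t), PV):
  t = 1.0000: CF_t = 66.000000, DF = 0.970874, PV = 64.077670
  t = 2.0000: CF_t = 66.000000, DF = 0.942596, PV = 62.211330
  t = 3.0000: CF_t = 66.000000, DF = 0.915142, PV = 60.399350
  t = 4.0000: CF_t = 66.000000, DF = 0.888487, PV = 58.640145
  t = 5.0000: CF_t = 66.000000, DF = 0.862609, PV = 56.932180
  t = 6.0000: CF_t = 66.000000, DF = 0.837484, PV = 55.273961
  t = 7.0000: CF_t = 1066.000000, DF = 0.813092, PV = 866.755551
Price P = sum_t PV_t = 1224.290186

Answer: Price = 1224.2902


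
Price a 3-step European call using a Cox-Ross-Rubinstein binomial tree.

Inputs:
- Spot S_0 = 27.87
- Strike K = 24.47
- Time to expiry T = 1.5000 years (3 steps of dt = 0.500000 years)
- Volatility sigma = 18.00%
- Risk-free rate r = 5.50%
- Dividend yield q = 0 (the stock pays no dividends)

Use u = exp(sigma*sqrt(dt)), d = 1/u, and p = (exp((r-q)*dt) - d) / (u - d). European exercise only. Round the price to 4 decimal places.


dt = T/N = 0.500000
u = exp(sigma*sqrt(dt)) = 1.135734; d = 1/u = 0.880488
p = (exp((r-q)*dt) - d) / (u - d) = 0.577457
Discount per step: exp(-r*dt) = 0.972875
Stock lattice S(k, i) with i counting down-moves:
  k=0: S(0,0) = 27.8700
  k=1: S(1,0) = 31.6529; S(1,1) = 24.5392
  k=2: S(2,0) = 35.9493; S(2,1) = 27.8700; S(2,2) = 21.6065
  k=3: S(3,0) = 40.8288; S(3,1) = 31.6529; S(3,2) = 24.5392; S(3,3) = 19.0242
Terminal payoffs V(N, i) = max(S_T - K, 0):
  V(3,0) = 16.358832; V(3,1) = 7.182909; V(3,2) = 0.069195; V(3,3) = 0.000000
Backward induction: V(k, i) = exp(-r*dt) * [p * V(k+1, i) + (1-p) * V(k+1, i+1)].
  V(2,0) = exp(-r*dt) * [p*16.358832 + (1-p)*7.182909] = 12.143045
  V(2,1) = exp(-r*dt) * [p*7.182909 + (1-p)*0.069195] = 4.063757
  V(2,2) = exp(-r*dt) * [p*0.069195 + (1-p)*0.000000] = 0.038873
  V(1,0) = exp(-r*dt) * [p*12.143045 + (1-p)*4.063757] = 8.492418
  V(1,1) = exp(-r*dt) * [p*4.063757 + (1-p)*0.038873] = 2.298972
  V(0,0) = exp(-r*dt) * [p*8.492418 + (1-p)*2.298972] = 5.716049

Answer: Price = V(0,0) = 5.7160


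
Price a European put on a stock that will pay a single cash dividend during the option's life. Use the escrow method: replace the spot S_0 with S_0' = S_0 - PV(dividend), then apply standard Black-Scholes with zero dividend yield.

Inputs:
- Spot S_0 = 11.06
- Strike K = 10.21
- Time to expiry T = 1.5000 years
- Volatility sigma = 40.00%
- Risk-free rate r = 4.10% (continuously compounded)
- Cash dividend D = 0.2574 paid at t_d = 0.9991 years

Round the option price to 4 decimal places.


Answer: Price = 1.4258

Derivation:
PV(D) = D * exp(-r * t_d) = 0.2574 * 0.95986455 = 0.24706913
S_0' = S_0 - PV(D) = 11.0600 - 0.24706913 = 10.81293087
d1 = (ln(S_0'/K) + (r + sigma^2/2)*T) / (sigma*sqrt(T)) = 0.48760173
d2 = d1 - sigma*sqrt(T) = -0.00229622
exp(-rT) = 0.94035295
N(-d1) = 0.31291598; N(-d2) = 0.50091606
P = K * exp(-rT) * N(-d2) - S_0' * N(-d1) = 10.2100 * 0.94035295 * 0.50091606 - 10.81293087 * 0.31291598 = 1.4258


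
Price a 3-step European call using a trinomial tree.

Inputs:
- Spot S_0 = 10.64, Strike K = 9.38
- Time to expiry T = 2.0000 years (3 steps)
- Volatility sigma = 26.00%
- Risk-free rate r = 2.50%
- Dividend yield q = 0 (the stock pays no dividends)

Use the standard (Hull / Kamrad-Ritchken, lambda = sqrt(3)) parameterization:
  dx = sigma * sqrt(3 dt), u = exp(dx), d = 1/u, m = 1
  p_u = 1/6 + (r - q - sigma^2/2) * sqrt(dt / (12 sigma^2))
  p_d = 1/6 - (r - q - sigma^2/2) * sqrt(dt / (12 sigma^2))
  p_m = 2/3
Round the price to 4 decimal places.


Answer: Price = V(0,0) = 2.4687

Derivation:
dt = T/N = 0.666667; dx = sigma*sqrt(3*dt) = 0.367696
u = exp(dx) = 1.444402; d = 1/u = 0.692328
p_u = 0.158689, p_m = 0.666667, p_d = 0.174644
Discount per step: exp(-r*dt) = 0.983471
Stock lattice S(k, j) with j the centered position index:
  k=0: S(0,+0) = 10.6400
  k=1: S(1,-1) = 7.3664; S(1,+0) = 10.6400; S(1,+1) = 15.3684
  k=2: S(2,-2) = 5.0999; S(2,-1) = 7.3664; S(2,+0) = 10.6400; S(2,+1) = 15.3684; S(2,+2) = 22.1982
  k=3: S(3,-3) = 3.5308; S(3,-2) = 5.0999; S(3,-1) = 7.3664; S(3,+0) = 10.6400; S(3,+1) = 15.3684; S(3,+2) = 22.1982; S(3,+3) = 32.0631
Terminal payoffs V(N, j) = max(S_T - K, 0):
  V(3,-3) = 0.000000; V(3,-2) = 0.000000; V(3,-1) = 0.000000; V(3,+0) = 1.260000; V(3,+1) = 5.988439; V(3,+2) = 12.818207; V(3,+3) = 22.683139
Backward induction: V(k, j) = exp(-r*dt) * [p_u * V(k+1, j+1) + p_m * V(k+1, j) + p_d * V(k+1, j-1)]
  V(2,-2) = exp(-r*dt) * [p_u*0.000000 + p_m*0.000000 + p_d*0.000000] = 0.000000
  V(2,-1) = exp(-r*dt) * [p_u*1.260000 + p_m*0.000000 + p_d*0.000000] = 0.196643
  V(2,+0) = exp(-r*dt) * [p_u*5.988439 + p_m*1.260000 + p_d*0.000000] = 1.760709
  V(2,+1) = exp(-r*dt) * [p_u*12.818207 + p_m*5.988439 + p_d*1.260000] = 6.143209
  V(2,+2) = exp(-r*dt) * [p_u*22.683139 + p_m*12.818207 + p_d*5.988439] = 12.972858
  V(1,-1) = exp(-r*dt) * [p_u*1.760709 + p_m*0.196643 + p_d*0.000000] = 0.403716
  V(1,+0) = exp(-r*dt) * [p_u*6.143209 + p_m*1.760709 + p_d*0.196643] = 2.146926
  V(1,+1) = exp(-r*dt) * [p_u*12.972858 + p_m*6.143209 + p_d*1.760709] = 6.354820
  V(0,+0) = exp(-r*dt) * [p_u*6.354820 + p_m*2.146926 + p_d*0.403716] = 2.468741


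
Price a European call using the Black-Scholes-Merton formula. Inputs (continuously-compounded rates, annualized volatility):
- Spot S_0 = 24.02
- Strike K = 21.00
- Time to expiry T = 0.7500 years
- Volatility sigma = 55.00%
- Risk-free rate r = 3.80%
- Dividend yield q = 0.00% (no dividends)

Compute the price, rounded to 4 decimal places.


Answer: Price = 6.2237

Derivation:
d1 = (ln(S/K) + (r - q + 0.5*sigma^2) * T) / (sigma * sqrt(T)) = 0.58008351
d2 = d1 - sigma * sqrt(T) = 0.10376953
exp(-rT) = 0.97190229; exp(-qT) = 1.00000000
C = S_0 * exp(-qT) * N(d1) - K * exp(-rT) * N(d2)
N(d1) = 0.71907085; N(d2) = 0.54132388
C = 24.0200 * 1.00000000 * 0.71907085 - 21.0000 * 0.97190229 * 0.54132388 = 6.2237


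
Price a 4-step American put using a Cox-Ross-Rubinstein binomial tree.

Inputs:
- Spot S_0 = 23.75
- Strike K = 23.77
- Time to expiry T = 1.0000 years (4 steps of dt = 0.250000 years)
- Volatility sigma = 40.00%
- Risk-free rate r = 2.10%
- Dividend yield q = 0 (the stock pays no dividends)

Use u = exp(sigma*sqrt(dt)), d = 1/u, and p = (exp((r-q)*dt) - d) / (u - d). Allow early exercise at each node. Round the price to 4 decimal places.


Answer: Price = V(0,0) = 3.3781

Derivation:
dt = T/N = 0.250000
u = exp(sigma*sqrt(dt)) = 1.221403; d = 1/u = 0.818731
p = (exp((r-q)*dt) - d) / (u - d) = 0.463238
Discount per step: exp(-r*dt) = 0.994764
Stock lattice S(k, i) with i counting down-moves:
  k=0: S(0,0) = 23.7500
  k=1: S(1,0) = 29.0083; S(1,1) = 19.4449
  k=2: S(2,0) = 35.4308; S(2,1) = 23.7500; S(2,2) = 15.9201
  k=3: S(3,0) = 43.2753; S(3,1) = 29.0083; S(3,2) = 19.4449; S(3,3) = 13.0343
  k=4: S(4,0) = 52.8566; S(4,1) = 35.4308; S(4,2) = 23.7500; S(4,3) = 15.9201; S(4,4) = 10.6716
Terminal payoffs V(N, i) = max(K - S_T, 0):
  V(4,0) = 0.000000; V(4,1) = 0.000000; V(4,2) = 0.020000; V(4,3) = 7.849899; V(4,4) = 13.098437
Backward induction: V(k, i) = exp(-r*dt) * [p * V(k+1, i) + (1-p) * V(k+1, i+1)]; then take max(V_cont, immediate exercise) for American.
  V(3,0) = exp(-r*dt) * [p*0.000000 + (1-p)*0.000000] = 0.000000; exercise = 0.000000; V(3,0) = max -> 0.000000
  V(3,1) = exp(-r*dt) * [p*0.000000 + (1-p)*0.020000] = 0.010679; exercise = 0.000000; V(3,1) = max -> 0.010679
  V(3,2) = exp(-r*dt) * [p*0.020000 + (1-p)*7.849899] = 4.200679; exercise = 4.325145; V(3,2) = max -> 4.325145
  V(3,3) = exp(-r*dt) * [p*7.849899 + (1-p)*13.098437] = 10.611258; exercise = 10.735724; V(3,3) = max -> 10.735724
  V(2,0) = exp(-r*dt) * [p*0.000000 + (1-p)*0.010679] = 0.005702; exercise = 0.000000; V(2,0) = max -> 0.005702
  V(2,1) = exp(-r*dt) * [p*0.010679 + (1-p)*4.325145] = 2.314337; exercise = 0.020000; V(2,1) = max -> 2.314337
  V(2,2) = exp(-r*dt) * [p*4.325145 + (1-p)*10.735724] = 7.725433; exercise = 7.849899; V(2,2) = max -> 7.849899
  V(1,0) = exp(-r*dt) * [p*0.005702 + (1-p)*2.314337] = 1.238371; exercise = 0.000000; V(1,0) = max -> 1.238371
  V(1,1) = exp(-r*dt) * [p*2.314337 + (1-p)*7.849899] = 5.257939; exercise = 4.325145; V(1,1) = max -> 5.257939
  V(0,0) = exp(-r*dt) * [p*1.238371 + (1-p)*5.257939] = 3.378139; exercise = 0.020000; V(0,0) = max -> 3.378139


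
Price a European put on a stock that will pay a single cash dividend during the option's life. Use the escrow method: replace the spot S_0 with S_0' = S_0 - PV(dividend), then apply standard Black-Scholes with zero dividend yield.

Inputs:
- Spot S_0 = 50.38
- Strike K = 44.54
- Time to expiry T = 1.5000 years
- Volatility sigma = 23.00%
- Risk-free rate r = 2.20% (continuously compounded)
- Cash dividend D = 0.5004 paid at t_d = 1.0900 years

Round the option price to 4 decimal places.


Answer: Price = 2.4913

Derivation:
PV(D) = D * exp(-r * t_d) = 0.5004 * 0.97630524 = 0.48854314
S_0' = S_0 - PV(D) = 50.3800 - 0.48854314 = 49.89145686
d1 = (ln(S_0'/K) + (r + sigma^2/2)*T) / (sigma*sqrt(T)) = 0.66078401
d2 = d1 - sigma*sqrt(T) = 0.37909269
exp(-rT) = 0.96753856
N(-d1) = 0.25437542; N(-d2) = 0.35230952
P = K * exp(-rT) * N(-d2) - S_0' * N(-d1) = 44.5400 * 0.96753856 * 0.35230952 - 49.89145686 * 0.25437542 = 2.4913


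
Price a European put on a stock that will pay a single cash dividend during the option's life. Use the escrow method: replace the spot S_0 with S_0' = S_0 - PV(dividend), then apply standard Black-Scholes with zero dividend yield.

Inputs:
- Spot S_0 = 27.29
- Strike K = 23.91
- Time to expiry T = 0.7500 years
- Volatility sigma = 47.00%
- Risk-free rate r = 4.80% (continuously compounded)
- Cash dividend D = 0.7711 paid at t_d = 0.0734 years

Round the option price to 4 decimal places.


PV(D) = D * exp(-r * t_d) = 0.7711 * 0.99648300 = 0.76838804
S_0' = S_0 - PV(D) = 27.2900 - 0.76838804 = 26.52161196
d1 = (ln(S_0'/K) + (r + sigma^2/2)*T) / (sigma*sqrt(T)) = 0.54664178
d2 = d1 - sigma*sqrt(T) = 0.13960984
exp(-rT) = 0.96464029
N(-d1) = 0.29231243; N(-d2) = 0.44448413
P = K * exp(-rT) * N(-d2) - S_0' * N(-d1) = 23.9100 * 0.96464029 * 0.44448413 - 26.52161196 * 0.29231243 = 2.4992

Answer: Price = 2.4992


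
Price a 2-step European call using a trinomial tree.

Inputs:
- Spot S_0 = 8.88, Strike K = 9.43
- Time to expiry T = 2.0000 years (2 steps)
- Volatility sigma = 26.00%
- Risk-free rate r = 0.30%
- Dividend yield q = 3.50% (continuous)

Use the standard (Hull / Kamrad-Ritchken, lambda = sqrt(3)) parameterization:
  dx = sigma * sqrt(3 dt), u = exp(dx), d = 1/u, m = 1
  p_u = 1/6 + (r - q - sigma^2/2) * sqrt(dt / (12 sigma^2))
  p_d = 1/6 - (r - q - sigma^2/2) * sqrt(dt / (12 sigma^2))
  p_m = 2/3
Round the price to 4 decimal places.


Answer: Price = V(0,0) = 0.6667

Derivation:
dt = T/N = 1.000000; dx = sigma*sqrt(3*dt) = 0.450333
u = exp(dx) = 1.568835; d = 1/u = 0.637416
p_u = 0.093610, p_m = 0.666667, p_d = 0.239724
Discount per step: exp(-r*dt) = 0.997004
Stock lattice S(k, j) with j the centered position index:
  k=0: S(0,+0) = 8.8800
  k=1: S(1,-1) = 5.6603; S(1,+0) = 8.8800; S(1,+1) = 13.9313
  k=2: S(2,-2) = 3.6079; S(2,-1) = 5.6603; S(2,+0) = 8.8800; S(2,+1) = 13.9313; S(2,+2) = 21.8558
Terminal payoffs V(N, j) = max(S_T - K, 0):
  V(2,-2) = 0.000000; V(2,-1) = 0.000000; V(2,+0) = 0.000000; V(2,+1) = 4.501253; V(2,+2) = 12.425836
Backward induction: V(k, j) = exp(-r*dt) * [p_u * V(k+1, j+1) + p_m * V(k+1, j) + p_d * V(k+1, j-1)]
  V(1,-1) = exp(-r*dt) * [p_u*0.000000 + p_m*0.000000 + p_d*0.000000] = 0.000000
  V(1,+0) = exp(-r*dt) * [p_u*4.501253 + p_m*0.000000 + p_d*0.000000] = 0.420099
  V(1,+1) = exp(-r*dt) * [p_u*12.425836 + p_m*4.501253 + p_d*0.000000] = 4.151540
  V(0,+0) = exp(-r*dt) * [p_u*4.151540 + p_m*0.420099 + p_d*0.000000] = 0.666687


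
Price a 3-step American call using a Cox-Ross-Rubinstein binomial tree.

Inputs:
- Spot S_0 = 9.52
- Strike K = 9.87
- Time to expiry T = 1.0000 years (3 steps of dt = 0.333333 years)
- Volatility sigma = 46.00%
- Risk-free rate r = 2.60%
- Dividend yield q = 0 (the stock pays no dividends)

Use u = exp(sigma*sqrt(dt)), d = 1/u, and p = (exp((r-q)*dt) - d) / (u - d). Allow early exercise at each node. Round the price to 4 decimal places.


dt = T/N = 0.333333
u = exp(sigma*sqrt(dt)) = 1.304189; d = 1/u = 0.766760
p = (exp((r-q)*dt) - d) / (u - d) = 0.450189
Discount per step: exp(-r*dt) = 0.991371
Stock lattice S(k, i) with i counting down-moves:
  k=0: S(0,0) = 9.5200
  k=1: S(1,0) = 12.4159; S(1,1) = 7.2996
  k=2: S(2,0) = 16.1926; S(2,1) = 9.5200; S(2,2) = 5.5970
  k=3: S(3,0) = 21.1183; S(3,1) = 12.4159; S(3,2) = 7.2996; S(3,3) = 4.2916
Terminal payoffs V(N, i) = max(S_T - K, 0):
  V(3,0) = 11.248263; V(3,1) = 2.545876; V(3,2) = 0.000000; V(3,3) = 0.000000
Backward induction: V(k, i) = exp(-r*dt) * [p * V(k+1, i) + (1-p) * V(k+1, i+1)]; then take max(V_cont, immediate exercise) for American.
  V(2,0) = exp(-r*dt) * [p*11.248263 + (1-p)*2.545876] = 6.407815; exercise = 6.322645; V(2,0) = max -> 6.407815
  V(2,1) = exp(-r*dt) * [p*2.545876 + (1-p)*0.000000] = 1.136234; exercise = 0.000000; V(2,1) = max -> 1.136234
  V(2,2) = exp(-r*dt) * [p*0.000000 + (1-p)*0.000000] = 0.000000; exercise = 0.000000; V(2,2) = max -> 0.000000
  V(1,0) = exp(-r*dt) * [p*6.407815 + (1-p)*1.136234] = 3.479155; exercise = 2.545876; V(1,0) = max -> 3.479155
  V(1,1) = exp(-r*dt) * [p*1.136234 + (1-p)*0.000000] = 0.507105; exercise = 0.000000; V(1,1) = max -> 0.507105
  V(0,0) = exp(-r*dt) * [p*3.479155 + (1-p)*0.507105] = 1.829166; exercise = 0.000000; V(0,0) = max -> 1.829166

Answer: Price = V(0,0) = 1.8292


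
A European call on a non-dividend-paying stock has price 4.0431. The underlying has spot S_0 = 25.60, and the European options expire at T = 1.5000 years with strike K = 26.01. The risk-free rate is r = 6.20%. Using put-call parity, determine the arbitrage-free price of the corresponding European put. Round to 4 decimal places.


Answer: Put price = 2.1432

Derivation:
Put-call parity: C - P = S_0 * exp(-qT) - K * exp(-rT).
S_0 * exp(-qT) = 25.6000 * 1.00000000 = 25.60000000
K * exp(-rT) = 26.0100 * 0.91119350 = 23.70014294
P = C - S*exp(-qT) + K*exp(-rT)
P = 4.0431 - 25.60000000 + 23.70014294 = 2.1432


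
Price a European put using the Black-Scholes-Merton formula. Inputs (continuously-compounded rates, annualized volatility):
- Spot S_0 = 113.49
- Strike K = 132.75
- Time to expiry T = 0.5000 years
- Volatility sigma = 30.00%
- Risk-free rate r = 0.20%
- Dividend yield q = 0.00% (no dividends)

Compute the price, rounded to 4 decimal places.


d1 = (ln(S/K) + (r - q + 0.5*sigma^2) * T) / (sigma * sqrt(T)) = -0.62816035
d2 = d1 - sigma * sqrt(T) = -0.84029238
exp(-rT) = 0.99900050; exp(-qT) = 1.00000000
P = K * exp(-rT) * N(-d2) - S_0 * exp(-qT) * N(-d1)
N(-d1) = 0.73505055; N(-d2) = 0.79962776
P = 132.7500 * 0.99900050 * 0.79962776 - 113.4900 * 1.00000000 * 0.73505055 = 22.6236

Answer: Price = 22.6236


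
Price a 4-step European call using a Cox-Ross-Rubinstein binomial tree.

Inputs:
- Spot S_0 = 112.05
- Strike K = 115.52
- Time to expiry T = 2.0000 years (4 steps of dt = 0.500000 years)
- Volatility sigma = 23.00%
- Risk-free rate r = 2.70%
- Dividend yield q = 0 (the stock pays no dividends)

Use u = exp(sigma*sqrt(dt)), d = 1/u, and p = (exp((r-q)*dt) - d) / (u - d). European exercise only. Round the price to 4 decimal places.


Answer: Price = V(0,0) = 15.3435

Derivation:
dt = T/N = 0.500000
u = exp(sigma*sqrt(dt)) = 1.176607; d = 1/u = 0.849902
p = (exp((r-q)*dt) - d) / (u - d) = 0.501033
Discount per step: exp(-r*dt) = 0.986591
Stock lattice S(k, i) with i counting down-moves:
  k=0: S(0,0) = 112.0500
  k=1: S(1,0) = 131.8388; S(1,1) = 95.2315
  k=2: S(2,0) = 155.1224; S(2,1) = 112.0500; S(2,2) = 80.9374
  k=3: S(3,0) = 182.5180; S(3,1) = 131.8388; S(3,2) = 95.2315; S(3,3) = 68.7888
  k=4: S(4,0) = 214.7519; S(4,1) = 155.1224; S(4,2) = 112.0500; S(4,3) = 80.9374; S(4,4) = 58.4638
Terminal payoffs V(N, i) = max(S_T - K, 0):
  V(4,0) = 99.231907; V(4,1) = 39.602375; V(4,2) = 0.000000; V(4,3) = 0.000000; V(4,4) = 0.000000
Backward induction: V(k, i) = exp(-r*dt) * [p * V(k+1, i) + (1-p) * V(k+1, i+1)].
  V(3,0) = exp(-r*dt) * [p*99.231907 + (1-p)*39.602375] = 68.547055
  V(3,1) = exp(-r*dt) * [p*39.602375 + (1-p)*0.000000] = 19.576013
  V(3,2) = exp(-r*dt) * [p*0.000000 + (1-p)*0.000000] = 0.000000
  V(3,3) = exp(-r*dt) * [p*0.000000 + (1-p)*0.000000] = 0.000000
  V(2,0) = exp(-r*dt) * [p*68.547055 + (1-p)*19.576013] = 43.520591
  V(2,1) = exp(-r*dt) * [p*19.576013 + (1-p)*0.000000] = 9.676700
  V(2,2) = exp(-r*dt) * [p*0.000000 + (1-p)*0.000000] = 0.000000
  V(1,0) = exp(-r*dt) * [p*43.520591 + (1-p)*9.676700] = 26.276456
  V(1,1) = exp(-r*dt) * [p*9.676700 + (1-p)*0.000000] = 4.783329
  V(0,0) = exp(-r*dt) * [p*26.276456 + (1-p)*4.783329] = 15.343544


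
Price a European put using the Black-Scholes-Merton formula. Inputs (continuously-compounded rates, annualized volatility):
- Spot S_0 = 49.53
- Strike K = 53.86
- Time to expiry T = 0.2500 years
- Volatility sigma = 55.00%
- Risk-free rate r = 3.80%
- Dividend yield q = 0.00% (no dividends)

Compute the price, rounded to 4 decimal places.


Answer: Price = 7.7389

Derivation:
d1 = (ln(S/K) + (r - q + 0.5*sigma^2) * T) / (sigma * sqrt(T)) = -0.13271651
d2 = d1 - sigma * sqrt(T) = -0.40771651
exp(-rT) = 0.99054498; exp(-qT) = 1.00000000
P = K * exp(-rT) * N(-d2) - S_0 * exp(-qT) * N(-d1)
N(-d1) = 0.55279121; N(-d2) = 0.65825909
P = 53.8600 * 0.99054498 * 0.65825909 - 49.5300 * 1.00000000 * 0.55279121 = 7.7389


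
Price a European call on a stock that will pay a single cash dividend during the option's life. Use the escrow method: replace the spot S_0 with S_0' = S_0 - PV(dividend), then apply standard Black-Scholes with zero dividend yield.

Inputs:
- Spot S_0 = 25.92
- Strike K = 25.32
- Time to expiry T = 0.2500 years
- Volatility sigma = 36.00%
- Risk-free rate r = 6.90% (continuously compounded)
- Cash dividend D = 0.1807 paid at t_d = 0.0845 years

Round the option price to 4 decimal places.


Answer: Price = 2.2737

Derivation:
PV(D) = D * exp(-r * t_d) = 0.1807 * 0.99418646 = 0.17964949
S_0' = S_0 - PV(D) = 25.9200 - 0.17964949 = 25.74035051
d1 = (ln(S_0'/K) + (r + sigma^2/2)*T) / (sigma*sqrt(T)) = 0.27730679
d2 = d1 - sigma*sqrt(T) = 0.09730679
exp(-rT) = 0.98289793
N(d1) = 0.60922773; N(d2) = 0.53875862
C = S_0' * N(d1) - K * exp(-rT) * N(d2) = 25.74035051 * 0.60922773 - 25.3200 * 0.98289793 * 0.53875862 = 2.2737


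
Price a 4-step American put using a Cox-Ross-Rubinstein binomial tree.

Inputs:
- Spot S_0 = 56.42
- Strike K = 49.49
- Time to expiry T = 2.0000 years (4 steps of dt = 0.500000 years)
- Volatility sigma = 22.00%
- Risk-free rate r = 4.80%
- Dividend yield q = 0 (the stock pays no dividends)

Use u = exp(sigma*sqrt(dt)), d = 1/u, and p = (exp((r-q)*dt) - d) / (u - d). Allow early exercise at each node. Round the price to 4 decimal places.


Answer: Price = V(0,0) = 2.4609

Derivation:
dt = T/N = 0.500000
u = exp(sigma*sqrt(dt)) = 1.168316; d = 1/u = 0.855933
p = (exp((r-q)*dt) - d) / (u - d) = 0.538945
Discount per step: exp(-r*dt) = 0.976286
Stock lattice S(k, i) with i counting down-moves:
  k=0: S(0,0) = 56.4200
  k=1: S(1,0) = 65.9164; S(1,1) = 48.2917
  k=2: S(2,0) = 77.0112; S(2,1) = 56.4200; S(2,2) = 41.3345
  k=3: S(3,0) = 89.9734; S(3,1) = 65.9164; S(3,2) = 48.2917; S(3,3) = 35.3795
  k=4: S(4,0) = 105.1174; S(4,1) = 77.0112; S(4,2) = 56.4200; S(4,3) = 41.3345; S(4,4) = 30.2825
Terminal payoffs V(N, i) = max(K - S_T, 0):
  V(4,0) = 0.000000; V(4,1) = 0.000000; V(4,2) = 0.000000; V(4,3) = 8.155532; V(4,4) = 19.207508
Backward induction: V(k, i) = exp(-r*dt) * [p * V(k+1, i) + (1-p) * V(k+1, i+1)]; then take max(V_cont, immediate exercise) for American.
  V(3,0) = exp(-r*dt) * [p*0.000000 + (1-p)*0.000000] = 0.000000; exercise = 0.000000; V(3,0) = max -> 0.000000
  V(3,1) = exp(-r*dt) * [p*0.000000 + (1-p)*0.000000] = 0.000000; exercise = 0.000000; V(3,1) = max -> 0.000000
  V(3,2) = exp(-r*dt) * [p*0.000000 + (1-p)*8.155532] = 3.670976; exercise = 1.198275; V(3,2) = max -> 3.670976
  V(3,3) = exp(-r*dt) * [p*8.155532 + (1-p)*19.207508] = 12.936856; exercise = 14.110476; V(3,3) = max -> 14.110476
  V(2,0) = exp(-r*dt) * [p*0.000000 + (1-p)*0.000000] = 0.000000; exercise = 0.000000; V(2,0) = max -> 0.000000
  V(2,1) = exp(-r*dt) * [p*0.000000 + (1-p)*3.670976] = 1.652384; exercise = 0.000000; V(2,1) = max -> 1.652384
  V(2,2) = exp(-r*dt) * [p*3.670976 + (1-p)*14.110476] = 8.282960; exercise = 8.155532; V(2,2) = max -> 8.282960
  V(1,0) = exp(-r*dt) * [p*0.000000 + (1-p)*1.652384] = 0.743773; exercise = 0.000000; V(1,0) = max -> 0.743773
  V(1,1) = exp(-r*dt) * [p*1.652384 + (1-p)*8.282960] = 4.597760; exercise = 1.198275; V(1,1) = max -> 4.597760
  V(0,0) = exp(-r*dt) * [p*0.743773 + (1-p)*4.597760] = 2.460895; exercise = 0.000000; V(0,0) = max -> 2.460895


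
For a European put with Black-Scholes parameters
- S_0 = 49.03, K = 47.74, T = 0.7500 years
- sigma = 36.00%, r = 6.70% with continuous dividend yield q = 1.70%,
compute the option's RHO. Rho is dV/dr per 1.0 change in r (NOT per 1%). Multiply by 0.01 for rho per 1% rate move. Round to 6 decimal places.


Answer: Rho = -16.347326

Derivation:
d1 = 0.3616866404; d2 = 0.0499174950
phi(d1) = 0.3736831078; exp(-qT) = 0.9873309369; exp(-rT) = 0.9509916469
N(-d2) = 0.4800940678
Rho = -K*T*exp(-rT)*N(-d2) = -47.7400 * 0.7500 * 0.9509916469 * 0.4800940678 = -16.347326


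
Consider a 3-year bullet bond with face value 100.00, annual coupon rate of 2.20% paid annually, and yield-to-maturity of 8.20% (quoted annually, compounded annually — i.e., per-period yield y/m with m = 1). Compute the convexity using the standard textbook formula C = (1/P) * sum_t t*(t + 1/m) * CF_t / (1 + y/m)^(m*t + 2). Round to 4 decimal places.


Answer: Convexity = 9.9309

Derivation:
Coupon per period c = face * coupon_rate / m = 2.200000
Periods per year m = 1; per-period yield y/m = 0.082000
Number of cashflows N = 3
Cashflows (t years, CF_t, discount factor 1/(1+y/m)^(m*t), PV):
  t = 1.0000: CF_t = 2.200000, DF = 0.924214, PV = 2.033272
  t = 2.0000: CF_t = 2.200000, DF = 0.854172, PV = 1.879179
  t = 3.0000: CF_t = 102.200000, DF = 0.789438, PV = 80.680599
Price P = sum_t PV_t = 84.593050
Convexity numerator sum_t t*(t + 1/m) * CF_t / (1+y/m)^(m*t + 2):
  t = 1.0000: term = 3.473529
  t = 2.0000: term = 9.630856
  t = 3.0000: term = 826.981583
Convexity = (1/P) * sum = 840.085968 / 84.593050 = 9.930910


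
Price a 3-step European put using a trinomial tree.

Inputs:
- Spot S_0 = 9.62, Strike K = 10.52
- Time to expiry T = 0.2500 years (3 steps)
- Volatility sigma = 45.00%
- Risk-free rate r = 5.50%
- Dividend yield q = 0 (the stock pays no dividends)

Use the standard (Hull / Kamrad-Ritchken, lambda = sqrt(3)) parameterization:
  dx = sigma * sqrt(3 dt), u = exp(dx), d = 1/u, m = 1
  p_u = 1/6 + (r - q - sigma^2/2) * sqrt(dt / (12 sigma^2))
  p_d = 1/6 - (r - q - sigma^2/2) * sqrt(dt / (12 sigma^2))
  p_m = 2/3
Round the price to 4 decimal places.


dt = T/N = 0.083333; dx = sigma*sqrt(3*dt) = 0.225000
u = exp(dx) = 1.252323; d = 1/u = 0.798516
p_u = 0.158102, p_m = 0.666667, p_d = 0.175231
Discount per step: exp(-r*dt) = 0.995427
Stock lattice S(k, j) with j the centered position index:
  k=0: S(0,+0) = 9.6200
  k=1: S(1,-1) = 7.6817; S(1,+0) = 9.6200; S(1,+1) = 12.0473
  k=2: S(2,-2) = 6.1340; S(2,-1) = 7.6817; S(2,+0) = 9.6200; S(2,+1) = 12.0473; S(2,+2) = 15.0872
  k=3: S(3,-3) = 4.8981; S(3,-2) = 6.1340; S(3,-1) = 7.6817; S(3,+0) = 9.6200; S(3,+1) = 12.0473; S(3,+2) = 15.0872; S(3,+3) = 18.8940
Terminal payoffs V(N, j) = max(K - S_T, 0):
  V(3,-3) = 5.621915; V(3,-2) = 4.386017; V(3,-1) = 2.838274; V(3,+0) = 0.900000; V(3,+1) = 0.000000; V(3,+2) = 0.000000; V(3,+3) = 0.000000
Backward induction: V(k, j) = exp(-r*dt) * [p_u * V(k+1, j+1) + p_m * V(k+1, j) + p_d * V(k+1, j-1)]
  V(2,-2) = exp(-r*dt) * [p_u*2.838274 + p_m*4.386017 + p_d*5.621915] = 4.337956
  V(2,-1) = exp(-r*dt) * [p_u*0.900000 + p_m*2.838274 + p_d*4.386017] = 2.790225
  V(2,+0) = exp(-r*dt) * [p_u*0.000000 + p_m*0.900000 + p_d*2.838274] = 1.092337
  V(2,+1) = exp(-r*dt) * [p_u*0.000000 + p_m*0.000000 + p_d*0.900000] = 0.156987
  V(2,+2) = exp(-r*dt) * [p_u*0.000000 + p_m*0.000000 + p_d*0.000000] = 0.000000
  V(1,-1) = exp(-r*dt) * [p_u*1.092337 + p_m*2.790225 + p_d*4.337956] = 2.780225
  V(1,+0) = exp(-r*dt) * [p_u*0.156987 + p_m*1.092337 + p_d*2.790225] = 1.236300
  V(1,+1) = exp(-r*dt) * [p_u*0.000000 + p_m*0.156987 + p_d*1.092337] = 0.294716
  V(0,+0) = exp(-r*dt) * [p_u*0.294716 + p_m*1.236300 + p_d*2.780225] = 1.351769

Answer: Price = V(0,0) = 1.3518


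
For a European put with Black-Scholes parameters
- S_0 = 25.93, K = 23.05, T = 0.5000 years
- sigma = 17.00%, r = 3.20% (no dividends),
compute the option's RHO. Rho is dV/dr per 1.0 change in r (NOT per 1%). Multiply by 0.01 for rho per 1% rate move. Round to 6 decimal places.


d1 = 1.1726311970; d2 = 1.0524230442
phi(d1) = 0.2005943649; exp(-qT) = 1.0000000000; exp(-rT) = 0.9841273201
N(-d2) = 0.1463027503
Rho = -K*T*exp(-rT)*N(-d2) = -23.0500 * 0.5000 * 0.9841273201 * 0.1463027503 = -1.659376

Answer: Rho = -1.659376


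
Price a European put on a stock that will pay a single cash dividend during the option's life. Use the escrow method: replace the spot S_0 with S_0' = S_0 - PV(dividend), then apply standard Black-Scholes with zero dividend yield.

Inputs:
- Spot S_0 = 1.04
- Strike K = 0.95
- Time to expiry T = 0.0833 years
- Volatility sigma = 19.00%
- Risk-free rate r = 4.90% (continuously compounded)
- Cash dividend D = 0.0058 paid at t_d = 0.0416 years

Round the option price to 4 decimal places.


Answer: Price = 0.0012

Derivation:
PV(D) = D * exp(-r * t_d) = 0.0058 * 0.99796368 = 0.00578819
S_0' = S_0 - PV(D) = 1.0400 - 0.00578819 = 1.03421181
d1 = (ln(S_0'/K) + (r + sigma^2/2)*T) / (sigma*sqrt(T)) = 1.65066756
d2 = d1 - sigma*sqrt(T) = 1.59583026
exp(-rT) = 0.99592662
N(-d1) = 0.04940324; N(-d2) = 0.05526335
P = K * exp(-rT) * N(-d2) - S_0' * N(-d1) = 0.9500 * 0.99592662 * 0.05526335 - 1.03421181 * 0.04940324 = 0.0012


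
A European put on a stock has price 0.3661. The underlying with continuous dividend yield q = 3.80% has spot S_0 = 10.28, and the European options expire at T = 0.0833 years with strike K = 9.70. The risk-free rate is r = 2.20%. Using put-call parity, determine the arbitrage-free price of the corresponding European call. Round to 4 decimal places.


Put-call parity: C - P = S_0 * exp(-qT) - K * exp(-rT).
S_0 * exp(-qT) = 10.2800 * 0.99683960 = 10.24751114
K * exp(-rT) = 9.7000 * 0.99816908 = 9.68224006
C = P + S*exp(-qT) - K*exp(-rT)
C = 0.3661 + 10.24751114 - 9.68224006 = 0.9314

Answer: Call price = 0.9314


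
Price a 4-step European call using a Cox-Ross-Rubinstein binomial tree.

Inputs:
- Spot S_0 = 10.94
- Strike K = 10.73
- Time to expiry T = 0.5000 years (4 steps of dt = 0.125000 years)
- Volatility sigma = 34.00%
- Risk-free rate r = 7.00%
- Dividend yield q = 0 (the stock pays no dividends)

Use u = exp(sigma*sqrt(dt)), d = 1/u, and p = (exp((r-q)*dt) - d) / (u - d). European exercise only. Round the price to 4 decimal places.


Answer: Price = V(0,0) = 1.3067

Derivation:
dt = T/N = 0.125000
u = exp(sigma*sqrt(dt)) = 1.127732; d = 1/u = 0.886736
p = (exp((r-q)*dt) - d) / (u - d) = 0.506451
Discount per step: exp(-r*dt) = 0.991288
Stock lattice S(k, i) with i counting down-moves:
  k=0: S(0,0) = 10.9400
  k=1: S(1,0) = 12.3374; S(1,1) = 9.7009
  k=2: S(2,0) = 13.9133; S(2,1) = 10.9400; S(2,2) = 8.6021
  k=3: S(3,0) = 15.6904; S(3,1) = 12.3374; S(3,2) = 9.7009; S(3,3) = 7.6278
  k=4: S(4,0) = 17.6946; S(4,1) = 13.9133; S(4,2) = 10.9400; S(4,3) = 8.6021; S(4,4) = 6.7639
Terminal payoffs V(N, i) = max(S_T - K, 0):
  V(4,0) = 6.964581; V(4,1) = 3.183257; V(4,2) = 0.210000; V(4,3) = 0.000000; V(4,4) = 0.000000
Backward induction: V(k, i) = exp(-r*dt) * [p * V(k+1, i) + (1-p) * V(k+1, i+1)].
  V(3,0) = exp(-r*dt) * [p*6.964581 + (1-p)*3.183257] = 5.053897
  V(3,1) = exp(-r*dt) * [p*3.183257 + (1-p)*0.210000] = 1.700861
  V(3,2) = exp(-r*dt) * [p*0.210000 + (1-p)*0.000000] = 0.105428
  V(3,3) = exp(-r*dt) * [p*0.000000 + (1-p)*0.000000] = 0.000000
  V(2,0) = exp(-r*dt) * [p*5.053897 + (1-p)*1.700861] = 3.369398
  V(2,1) = exp(-r*dt) * [p*1.700861 + (1-p)*0.105428] = 0.905479
  V(2,2) = exp(-r*dt) * [p*0.105428 + (1-p)*0.000000] = 0.052929
  V(1,0) = exp(-r*dt) * [p*3.369398 + (1-p)*0.905479] = 2.134574
  V(1,1) = exp(-r*dt) * [p*0.905479 + (1-p)*0.052929] = 0.480481
  V(0,0) = exp(-r*dt) * [p*2.134574 + (1-p)*0.480481] = 1.306715


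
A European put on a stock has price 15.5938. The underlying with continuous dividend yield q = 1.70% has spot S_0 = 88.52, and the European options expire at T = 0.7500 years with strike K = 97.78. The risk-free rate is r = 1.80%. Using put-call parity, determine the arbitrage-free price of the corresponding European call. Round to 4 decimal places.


Answer: Call price = 6.5235

Derivation:
Put-call parity: C - P = S_0 * exp(-qT) - K * exp(-rT).
S_0 * exp(-qT) = 88.5200 * 0.98733094 = 87.39853453
K * exp(-rT) = 97.7800 * 0.98659072 = 96.46884024
C = P + S*exp(-qT) - K*exp(-rT)
C = 15.5938 + 87.39853453 - 96.46884024 = 6.5235


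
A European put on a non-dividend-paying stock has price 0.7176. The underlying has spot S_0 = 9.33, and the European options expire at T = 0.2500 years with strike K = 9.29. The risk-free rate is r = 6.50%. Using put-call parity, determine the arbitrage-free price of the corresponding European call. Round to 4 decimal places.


Answer: Call price = 0.9073

Derivation:
Put-call parity: C - P = S_0 * exp(-qT) - K * exp(-rT).
S_0 * exp(-qT) = 9.3300 * 1.00000000 = 9.33000000
K * exp(-rT) = 9.2900 * 0.98388132 = 9.14025745
C = P + S*exp(-qT) - K*exp(-rT)
C = 0.7176 + 9.33000000 - 9.14025745 = 0.9073


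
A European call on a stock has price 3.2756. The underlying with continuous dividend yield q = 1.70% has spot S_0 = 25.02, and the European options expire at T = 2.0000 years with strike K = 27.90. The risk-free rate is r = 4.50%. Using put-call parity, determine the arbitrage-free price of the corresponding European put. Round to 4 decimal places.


Answer: Put price = 4.5907

Derivation:
Put-call parity: C - P = S_0 * exp(-qT) - K * exp(-rT).
S_0 * exp(-qT) = 25.0200 * 0.96657150 = 24.18361905
K * exp(-rT) = 27.9000 * 0.91393119 = 25.49868007
P = C - S*exp(-qT) + K*exp(-rT)
P = 3.2756 - 24.18361905 + 25.49868007 = 4.5907


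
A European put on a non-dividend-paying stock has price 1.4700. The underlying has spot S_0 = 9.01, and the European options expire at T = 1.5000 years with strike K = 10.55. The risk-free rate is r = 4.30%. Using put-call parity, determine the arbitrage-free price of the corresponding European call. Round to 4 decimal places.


Answer: Call price = 0.5890

Derivation:
Put-call parity: C - P = S_0 * exp(-qT) - K * exp(-rT).
S_0 * exp(-qT) = 9.0100 * 1.00000000 = 9.01000000
K * exp(-rT) = 10.5500 * 0.93753611 = 9.89100601
C = P + S*exp(-qT) - K*exp(-rT)
C = 1.4700 + 9.01000000 - 9.89100601 = 0.5890


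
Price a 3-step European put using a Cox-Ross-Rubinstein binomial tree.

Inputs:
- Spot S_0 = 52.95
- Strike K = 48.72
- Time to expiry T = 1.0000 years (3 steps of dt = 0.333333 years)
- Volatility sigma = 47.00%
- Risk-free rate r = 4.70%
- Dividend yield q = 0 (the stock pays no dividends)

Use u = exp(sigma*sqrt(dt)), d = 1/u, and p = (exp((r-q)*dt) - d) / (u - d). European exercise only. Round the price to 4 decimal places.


dt = T/N = 0.333333
u = exp(sigma*sqrt(dt)) = 1.311740; d = 1/u = 0.762346
p = (exp((r-q)*dt) - d) / (u - d) = 0.461315
Discount per step: exp(-r*dt) = 0.984455
Stock lattice S(k, i) with i counting down-moves:
  k=0: S(0,0) = 52.9500
  k=1: S(1,0) = 69.4566; S(1,1) = 40.3662
  k=2: S(2,0) = 91.1091; S(2,1) = 52.9500; S(2,2) = 30.7730
  k=3: S(3,0) = 119.5114; S(3,1) = 69.4566; S(3,2) = 40.3662; S(3,3) = 23.4597
Terminal payoffs V(N, i) = max(K - S_T, 0):
  V(3,0) = 0.000000; V(3,1) = 0.000000; V(3,2) = 8.353774; V(3,3) = 25.260297
Backward induction: V(k, i) = exp(-r*dt) * [p * V(k+1, i) + (1-p) * V(k+1, i+1)].
  V(2,0) = exp(-r*dt) * [p*0.000000 + (1-p)*0.000000] = 0.000000
  V(2,1) = exp(-r*dt) * [p*0.000000 + (1-p)*8.353774] = 4.430098
  V(2,2) = exp(-r*dt) * [p*8.353774 + (1-p)*25.260297] = 17.189633
  V(1,0) = exp(-r*dt) * [p*0.000000 + (1-p)*4.430098] = 2.349330
  V(1,1) = exp(-r*dt) * [p*4.430098 + (1-p)*17.189633] = 11.127756
  V(0,0) = exp(-r*dt) * [p*2.349330 + (1-p)*11.127756] = 6.968106

Answer: Price = V(0,0) = 6.9681


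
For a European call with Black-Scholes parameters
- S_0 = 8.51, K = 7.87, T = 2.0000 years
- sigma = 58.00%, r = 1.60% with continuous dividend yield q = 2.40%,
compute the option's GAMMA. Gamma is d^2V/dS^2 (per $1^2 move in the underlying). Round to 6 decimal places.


d1 = 0.4859333871; d2 = -0.3343104791
phi(d1) = 0.3545151628; exp(-qT) = 0.9531337871; exp(-rT) = 0.9685065821
Gamma = exp(-qT) * phi(d1) / (S * sigma * sqrt(T)) = 0.9531337871 * 0.3545151628 / (8.5100 * 0.5800 * 1.4142135624) = 0.048408

Answer: Gamma = 0.048408


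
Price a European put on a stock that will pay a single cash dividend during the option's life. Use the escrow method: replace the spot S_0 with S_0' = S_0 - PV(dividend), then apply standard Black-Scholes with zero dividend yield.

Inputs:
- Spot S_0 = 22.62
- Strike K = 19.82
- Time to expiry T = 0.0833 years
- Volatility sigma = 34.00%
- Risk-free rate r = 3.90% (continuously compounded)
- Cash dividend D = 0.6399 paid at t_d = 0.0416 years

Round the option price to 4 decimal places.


Answer: Price = 0.1436

Derivation:
PV(D) = D * exp(-r * t_d) = 0.6399 * 0.99837892 = 0.63886267
S_0' = S_0 - PV(D) = 22.6200 - 0.63886267 = 21.98113733
d1 = (ln(S_0'/K) + (r + sigma^2/2)*T) / (sigma*sqrt(T)) = 1.13682565
d2 = d1 - sigma*sqrt(T) = 1.03869573
exp(-rT) = 0.99675657
N(-d1) = 0.12780559; N(-d2) = 0.14947313
P = K * exp(-rT) * N(-d2) - S_0' * N(-d1) = 19.8200 * 0.99675657 * 0.14947313 - 21.98113733 * 0.12780559 = 0.1436


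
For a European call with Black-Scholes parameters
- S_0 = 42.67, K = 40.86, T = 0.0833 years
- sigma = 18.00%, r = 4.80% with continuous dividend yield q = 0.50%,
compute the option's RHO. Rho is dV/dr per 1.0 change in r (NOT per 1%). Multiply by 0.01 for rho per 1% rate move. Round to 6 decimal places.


Answer: Rho = 2.745401

Derivation:
d1 = 0.9292553789; d2 = 0.8773042480
phi(d1) = 0.2590598112; exp(-qT) = 0.9995835867; exp(-rT) = 0.9960095830
N(d2) = 0.8098392972
Rho = K*T*exp(-rT)*N(d2) = 40.8600 * 0.0833 * 0.9960095830 * 0.8098392972 = 2.745401


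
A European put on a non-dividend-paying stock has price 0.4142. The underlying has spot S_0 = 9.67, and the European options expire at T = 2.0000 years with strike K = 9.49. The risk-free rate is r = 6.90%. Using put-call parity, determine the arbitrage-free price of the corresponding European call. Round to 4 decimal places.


Answer: Call price = 1.8175

Derivation:
Put-call parity: C - P = S_0 * exp(-qT) - K * exp(-rT).
S_0 * exp(-qT) = 9.6700 * 1.00000000 = 9.67000000
K * exp(-rT) = 9.4900 * 0.87109869 = 8.26672658
C = P + S*exp(-qT) - K*exp(-rT)
C = 0.4142 + 9.67000000 - 8.26672658 = 1.8175
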